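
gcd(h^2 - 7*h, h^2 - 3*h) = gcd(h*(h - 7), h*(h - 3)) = h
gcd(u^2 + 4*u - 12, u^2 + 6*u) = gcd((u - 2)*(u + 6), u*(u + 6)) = u + 6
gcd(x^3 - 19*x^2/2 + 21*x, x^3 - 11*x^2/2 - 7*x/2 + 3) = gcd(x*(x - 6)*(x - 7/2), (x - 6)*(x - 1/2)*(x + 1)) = x - 6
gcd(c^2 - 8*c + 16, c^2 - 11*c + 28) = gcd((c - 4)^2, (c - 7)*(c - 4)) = c - 4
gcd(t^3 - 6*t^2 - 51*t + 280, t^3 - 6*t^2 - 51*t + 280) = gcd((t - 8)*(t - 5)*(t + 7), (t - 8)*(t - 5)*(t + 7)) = t^3 - 6*t^2 - 51*t + 280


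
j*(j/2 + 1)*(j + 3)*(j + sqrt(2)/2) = j^4/2 + sqrt(2)*j^3/4 + 5*j^3/2 + 5*sqrt(2)*j^2/4 + 3*j^2 + 3*sqrt(2)*j/2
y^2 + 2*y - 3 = (y - 1)*(y + 3)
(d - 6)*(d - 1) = d^2 - 7*d + 6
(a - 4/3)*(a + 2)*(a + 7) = a^3 + 23*a^2/3 + 2*a - 56/3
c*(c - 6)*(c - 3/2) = c^3 - 15*c^2/2 + 9*c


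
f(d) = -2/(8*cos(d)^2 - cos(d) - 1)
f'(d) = -2*(16*sin(d)*cos(d) - sin(d))/(8*cos(d)^2 - cos(d) - 1)^2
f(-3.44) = -0.28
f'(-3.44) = 0.18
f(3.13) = -0.25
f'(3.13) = 0.01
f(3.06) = -0.25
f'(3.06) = 0.04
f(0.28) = -0.37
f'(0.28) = -0.27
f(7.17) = -1.28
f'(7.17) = -5.79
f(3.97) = -0.60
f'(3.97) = -1.57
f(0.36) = -0.39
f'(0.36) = -0.38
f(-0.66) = -0.62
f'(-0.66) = 1.39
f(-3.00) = -0.26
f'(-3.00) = -0.08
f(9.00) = -0.31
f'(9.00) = 0.30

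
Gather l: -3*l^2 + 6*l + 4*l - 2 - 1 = -3*l^2 + 10*l - 3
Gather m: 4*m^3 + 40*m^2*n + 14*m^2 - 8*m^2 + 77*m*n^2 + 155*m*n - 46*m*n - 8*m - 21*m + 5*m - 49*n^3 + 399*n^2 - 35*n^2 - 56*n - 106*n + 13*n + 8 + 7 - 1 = 4*m^3 + m^2*(40*n + 6) + m*(77*n^2 + 109*n - 24) - 49*n^3 + 364*n^2 - 149*n + 14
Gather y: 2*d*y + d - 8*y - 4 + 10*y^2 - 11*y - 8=d + 10*y^2 + y*(2*d - 19) - 12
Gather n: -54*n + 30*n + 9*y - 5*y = -24*n + 4*y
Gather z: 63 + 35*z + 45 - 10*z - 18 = 25*z + 90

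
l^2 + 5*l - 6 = (l - 1)*(l + 6)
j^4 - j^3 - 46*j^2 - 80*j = j*(j - 8)*(j + 2)*(j + 5)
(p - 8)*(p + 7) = p^2 - p - 56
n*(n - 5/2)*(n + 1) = n^3 - 3*n^2/2 - 5*n/2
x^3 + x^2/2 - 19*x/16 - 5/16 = (x - 1)*(x + 1/4)*(x + 5/4)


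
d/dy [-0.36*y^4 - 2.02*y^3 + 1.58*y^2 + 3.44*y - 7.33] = -1.44*y^3 - 6.06*y^2 + 3.16*y + 3.44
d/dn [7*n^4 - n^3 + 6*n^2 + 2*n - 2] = 28*n^3 - 3*n^2 + 12*n + 2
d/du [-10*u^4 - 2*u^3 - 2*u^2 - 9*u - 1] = -40*u^3 - 6*u^2 - 4*u - 9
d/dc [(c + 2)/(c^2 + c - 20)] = (c^2 + c - (c + 2)*(2*c + 1) - 20)/(c^2 + c - 20)^2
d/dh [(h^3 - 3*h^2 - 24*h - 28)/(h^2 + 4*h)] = (h^4 + 8*h^3 + 12*h^2 + 56*h + 112)/(h^2*(h^2 + 8*h + 16))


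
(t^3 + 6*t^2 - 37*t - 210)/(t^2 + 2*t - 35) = (t^2 - t - 30)/(t - 5)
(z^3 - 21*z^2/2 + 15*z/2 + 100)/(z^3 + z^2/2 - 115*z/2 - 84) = (2*z^2 - 5*z - 25)/(2*z^2 + 17*z + 21)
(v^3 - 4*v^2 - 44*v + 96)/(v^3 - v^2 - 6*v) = (-v^3 + 4*v^2 + 44*v - 96)/(v*(-v^2 + v + 6))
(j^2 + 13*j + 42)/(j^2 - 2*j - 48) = (j + 7)/(j - 8)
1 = 1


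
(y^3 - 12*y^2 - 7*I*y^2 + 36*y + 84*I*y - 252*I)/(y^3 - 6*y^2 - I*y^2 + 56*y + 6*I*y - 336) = (y^2 - y*(6 + 7*I) + 42*I)/(y^2 - I*y + 56)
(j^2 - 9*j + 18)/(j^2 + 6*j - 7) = (j^2 - 9*j + 18)/(j^2 + 6*j - 7)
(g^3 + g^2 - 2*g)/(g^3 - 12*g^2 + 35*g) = (g^2 + g - 2)/(g^2 - 12*g + 35)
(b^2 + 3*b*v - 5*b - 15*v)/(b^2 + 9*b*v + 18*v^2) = (b - 5)/(b + 6*v)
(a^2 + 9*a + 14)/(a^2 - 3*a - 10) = (a + 7)/(a - 5)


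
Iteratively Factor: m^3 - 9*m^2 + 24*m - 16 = (m - 4)*(m^2 - 5*m + 4) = (m - 4)*(m - 1)*(m - 4)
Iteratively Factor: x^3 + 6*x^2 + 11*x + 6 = (x + 1)*(x^2 + 5*x + 6) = (x + 1)*(x + 3)*(x + 2)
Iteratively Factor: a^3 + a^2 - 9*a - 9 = (a + 1)*(a^2 - 9) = (a + 1)*(a + 3)*(a - 3)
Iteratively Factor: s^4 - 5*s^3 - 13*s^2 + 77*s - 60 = (s - 5)*(s^3 - 13*s + 12) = (s - 5)*(s - 1)*(s^2 + s - 12) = (s - 5)*(s - 1)*(s + 4)*(s - 3)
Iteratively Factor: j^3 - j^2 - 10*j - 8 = (j - 4)*(j^2 + 3*j + 2) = (j - 4)*(j + 1)*(j + 2)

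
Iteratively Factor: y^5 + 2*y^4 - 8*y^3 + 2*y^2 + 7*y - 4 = (y - 1)*(y^4 + 3*y^3 - 5*y^2 - 3*y + 4) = (y - 1)*(y + 1)*(y^3 + 2*y^2 - 7*y + 4) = (y - 1)^2*(y + 1)*(y^2 + 3*y - 4) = (y - 1)^3*(y + 1)*(y + 4)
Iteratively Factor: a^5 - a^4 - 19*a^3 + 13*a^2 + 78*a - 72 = (a + 3)*(a^4 - 4*a^3 - 7*a^2 + 34*a - 24) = (a - 1)*(a + 3)*(a^3 - 3*a^2 - 10*a + 24) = (a - 4)*(a - 1)*(a + 3)*(a^2 + a - 6) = (a - 4)*(a - 1)*(a + 3)^2*(a - 2)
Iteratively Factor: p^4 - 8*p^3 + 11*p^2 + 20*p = (p)*(p^3 - 8*p^2 + 11*p + 20) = p*(p + 1)*(p^2 - 9*p + 20) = p*(p - 4)*(p + 1)*(p - 5)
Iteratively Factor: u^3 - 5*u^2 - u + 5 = (u - 5)*(u^2 - 1) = (u - 5)*(u - 1)*(u + 1)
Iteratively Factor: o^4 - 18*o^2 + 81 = (o - 3)*(o^3 + 3*o^2 - 9*o - 27) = (o - 3)*(o + 3)*(o^2 - 9) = (o - 3)*(o + 3)^2*(o - 3)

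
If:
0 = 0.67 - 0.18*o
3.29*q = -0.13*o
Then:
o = 3.72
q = -0.15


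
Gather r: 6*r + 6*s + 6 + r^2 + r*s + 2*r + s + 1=r^2 + r*(s + 8) + 7*s + 7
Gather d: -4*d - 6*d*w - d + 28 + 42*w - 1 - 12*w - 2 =d*(-6*w - 5) + 30*w + 25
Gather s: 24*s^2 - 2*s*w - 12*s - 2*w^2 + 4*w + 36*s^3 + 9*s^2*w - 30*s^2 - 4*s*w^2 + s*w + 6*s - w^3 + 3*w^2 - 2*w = 36*s^3 + s^2*(9*w - 6) + s*(-4*w^2 - w - 6) - w^3 + w^2 + 2*w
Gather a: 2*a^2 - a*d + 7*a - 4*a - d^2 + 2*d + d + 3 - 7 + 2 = 2*a^2 + a*(3 - d) - d^2 + 3*d - 2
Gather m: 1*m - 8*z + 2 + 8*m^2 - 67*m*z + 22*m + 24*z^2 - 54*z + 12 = 8*m^2 + m*(23 - 67*z) + 24*z^2 - 62*z + 14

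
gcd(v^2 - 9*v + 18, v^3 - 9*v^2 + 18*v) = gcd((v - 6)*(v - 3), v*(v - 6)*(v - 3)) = v^2 - 9*v + 18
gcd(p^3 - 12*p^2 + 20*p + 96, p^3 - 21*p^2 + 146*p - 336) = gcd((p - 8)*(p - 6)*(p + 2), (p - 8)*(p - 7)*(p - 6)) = p^2 - 14*p + 48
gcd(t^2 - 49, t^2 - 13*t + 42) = t - 7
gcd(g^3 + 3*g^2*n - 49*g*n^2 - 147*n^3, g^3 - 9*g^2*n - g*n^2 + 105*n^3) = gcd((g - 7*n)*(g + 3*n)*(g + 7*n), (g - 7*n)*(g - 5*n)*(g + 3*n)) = g^2 - 4*g*n - 21*n^2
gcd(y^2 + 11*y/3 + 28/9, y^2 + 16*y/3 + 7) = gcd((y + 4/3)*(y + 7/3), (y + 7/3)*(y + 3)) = y + 7/3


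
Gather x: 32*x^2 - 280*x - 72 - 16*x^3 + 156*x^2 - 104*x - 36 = -16*x^3 + 188*x^2 - 384*x - 108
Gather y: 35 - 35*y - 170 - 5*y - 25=-40*y - 160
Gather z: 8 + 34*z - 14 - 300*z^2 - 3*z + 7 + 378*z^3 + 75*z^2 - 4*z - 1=378*z^3 - 225*z^2 + 27*z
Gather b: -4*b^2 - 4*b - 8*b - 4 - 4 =-4*b^2 - 12*b - 8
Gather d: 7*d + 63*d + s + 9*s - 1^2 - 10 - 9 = 70*d + 10*s - 20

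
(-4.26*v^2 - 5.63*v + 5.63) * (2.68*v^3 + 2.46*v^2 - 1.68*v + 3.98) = -11.4168*v^5 - 25.568*v^4 + 8.3954*v^3 + 6.3534*v^2 - 31.8658*v + 22.4074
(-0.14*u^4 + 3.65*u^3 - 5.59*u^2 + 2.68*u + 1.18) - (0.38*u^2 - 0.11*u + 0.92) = -0.14*u^4 + 3.65*u^3 - 5.97*u^2 + 2.79*u + 0.26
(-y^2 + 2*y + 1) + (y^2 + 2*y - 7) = 4*y - 6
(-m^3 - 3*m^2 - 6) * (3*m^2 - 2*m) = -3*m^5 - 7*m^4 + 6*m^3 - 18*m^2 + 12*m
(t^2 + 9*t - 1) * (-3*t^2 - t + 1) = -3*t^4 - 28*t^3 - 5*t^2 + 10*t - 1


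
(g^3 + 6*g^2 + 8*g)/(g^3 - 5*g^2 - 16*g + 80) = g*(g + 2)/(g^2 - 9*g + 20)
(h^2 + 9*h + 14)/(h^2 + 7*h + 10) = (h + 7)/(h + 5)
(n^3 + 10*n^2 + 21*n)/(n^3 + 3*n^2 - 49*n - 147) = n/(n - 7)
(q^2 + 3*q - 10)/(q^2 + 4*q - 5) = (q - 2)/(q - 1)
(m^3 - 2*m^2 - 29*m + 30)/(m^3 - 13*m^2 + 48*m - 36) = (m + 5)/(m - 6)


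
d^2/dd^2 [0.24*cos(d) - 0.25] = -0.24*cos(d)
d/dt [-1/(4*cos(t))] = -sin(t)/(4*cos(t)^2)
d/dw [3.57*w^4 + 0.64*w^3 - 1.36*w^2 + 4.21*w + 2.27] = 14.28*w^3 + 1.92*w^2 - 2.72*w + 4.21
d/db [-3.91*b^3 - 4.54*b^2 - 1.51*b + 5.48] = -11.73*b^2 - 9.08*b - 1.51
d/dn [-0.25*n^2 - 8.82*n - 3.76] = -0.5*n - 8.82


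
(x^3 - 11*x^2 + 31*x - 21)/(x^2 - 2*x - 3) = (x^2 - 8*x + 7)/(x + 1)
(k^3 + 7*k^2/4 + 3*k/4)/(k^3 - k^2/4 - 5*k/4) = (4*k + 3)/(4*k - 5)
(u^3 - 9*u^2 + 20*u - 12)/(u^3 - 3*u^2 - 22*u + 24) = (u - 2)/(u + 4)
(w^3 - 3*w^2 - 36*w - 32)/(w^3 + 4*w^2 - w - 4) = (w - 8)/(w - 1)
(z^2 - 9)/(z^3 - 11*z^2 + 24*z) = (z + 3)/(z*(z - 8))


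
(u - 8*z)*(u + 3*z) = u^2 - 5*u*z - 24*z^2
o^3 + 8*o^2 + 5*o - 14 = (o - 1)*(o + 2)*(o + 7)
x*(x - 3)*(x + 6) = x^3 + 3*x^2 - 18*x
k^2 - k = k*(k - 1)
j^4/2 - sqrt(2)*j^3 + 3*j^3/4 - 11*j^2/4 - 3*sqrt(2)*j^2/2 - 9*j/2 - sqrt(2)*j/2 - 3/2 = (j/2 + sqrt(2)/2)*(j + 1/2)*(j + 1)*(j - 3*sqrt(2))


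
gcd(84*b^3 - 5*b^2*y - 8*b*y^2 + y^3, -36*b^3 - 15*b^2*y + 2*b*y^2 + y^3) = -12*b^2 - b*y + y^2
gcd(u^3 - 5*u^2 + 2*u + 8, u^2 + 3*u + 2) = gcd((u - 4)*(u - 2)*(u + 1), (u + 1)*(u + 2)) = u + 1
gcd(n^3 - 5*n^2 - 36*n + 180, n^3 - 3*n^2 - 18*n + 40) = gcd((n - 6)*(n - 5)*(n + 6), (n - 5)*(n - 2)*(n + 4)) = n - 5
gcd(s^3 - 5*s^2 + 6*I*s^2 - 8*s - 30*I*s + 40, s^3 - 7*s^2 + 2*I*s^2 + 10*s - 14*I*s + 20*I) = s^2 + s*(-5 + 2*I) - 10*I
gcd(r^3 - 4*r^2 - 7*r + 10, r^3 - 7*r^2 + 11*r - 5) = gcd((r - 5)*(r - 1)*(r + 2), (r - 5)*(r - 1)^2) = r^2 - 6*r + 5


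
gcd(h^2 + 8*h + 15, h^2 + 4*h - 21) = 1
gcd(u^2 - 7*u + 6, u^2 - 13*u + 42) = u - 6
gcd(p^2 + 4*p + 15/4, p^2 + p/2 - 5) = p + 5/2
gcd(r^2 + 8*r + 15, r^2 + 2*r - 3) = r + 3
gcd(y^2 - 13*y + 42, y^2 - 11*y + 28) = y - 7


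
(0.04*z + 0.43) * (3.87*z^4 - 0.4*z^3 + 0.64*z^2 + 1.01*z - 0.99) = 0.1548*z^5 + 1.6481*z^4 - 0.1464*z^3 + 0.3156*z^2 + 0.3947*z - 0.4257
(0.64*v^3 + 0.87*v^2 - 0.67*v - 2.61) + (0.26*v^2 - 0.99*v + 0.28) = 0.64*v^3 + 1.13*v^2 - 1.66*v - 2.33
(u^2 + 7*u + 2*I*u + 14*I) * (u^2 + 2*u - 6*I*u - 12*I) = u^4 + 9*u^3 - 4*I*u^3 + 26*u^2 - 36*I*u^2 + 108*u - 56*I*u + 168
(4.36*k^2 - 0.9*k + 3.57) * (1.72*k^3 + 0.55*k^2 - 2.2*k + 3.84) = 7.4992*k^5 + 0.850000000000001*k^4 - 3.9466*k^3 + 20.6859*k^2 - 11.31*k + 13.7088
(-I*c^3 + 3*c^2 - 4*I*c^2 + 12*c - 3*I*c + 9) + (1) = -I*c^3 + 3*c^2 - 4*I*c^2 + 12*c - 3*I*c + 10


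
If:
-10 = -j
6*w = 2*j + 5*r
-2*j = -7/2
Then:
No Solution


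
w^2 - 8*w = w*(w - 8)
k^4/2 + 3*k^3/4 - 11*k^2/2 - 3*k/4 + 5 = (k/2 + 1/2)*(k - 5/2)*(k - 1)*(k + 4)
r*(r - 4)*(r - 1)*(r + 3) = r^4 - 2*r^3 - 11*r^2 + 12*r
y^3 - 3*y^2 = y^2*(y - 3)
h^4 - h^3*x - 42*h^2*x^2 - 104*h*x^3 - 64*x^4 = (h - 8*x)*(h + x)*(h + 2*x)*(h + 4*x)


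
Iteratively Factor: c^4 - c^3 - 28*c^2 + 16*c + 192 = (c + 3)*(c^3 - 4*c^2 - 16*c + 64) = (c - 4)*(c + 3)*(c^2 - 16) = (c - 4)^2*(c + 3)*(c + 4)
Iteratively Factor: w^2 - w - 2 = (w + 1)*(w - 2)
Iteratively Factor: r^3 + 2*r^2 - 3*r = (r - 1)*(r^2 + 3*r) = r*(r - 1)*(r + 3)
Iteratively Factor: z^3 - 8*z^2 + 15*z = (z)*(z^2 - 8*z + 15) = z*(z - 3)*(z - 5)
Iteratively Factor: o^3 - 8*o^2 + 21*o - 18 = (o - 3)*(o^2 - 5*o + 6) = (o - 3)*(o - 2)*(o - 3)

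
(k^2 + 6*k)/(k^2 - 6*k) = (k + 6)/(k - 6)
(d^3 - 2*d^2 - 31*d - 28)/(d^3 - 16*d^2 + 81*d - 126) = (d^2 + 5*d + 4)/(d^2 - 9*d + 18)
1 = 1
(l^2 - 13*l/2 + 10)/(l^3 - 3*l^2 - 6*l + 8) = (l - 5/2)/(l^2 + l - 2)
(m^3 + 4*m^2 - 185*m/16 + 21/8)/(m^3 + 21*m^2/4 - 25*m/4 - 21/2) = (m - 1/4)/(m + 1)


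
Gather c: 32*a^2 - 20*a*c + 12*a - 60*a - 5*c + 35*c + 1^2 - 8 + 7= 32*a^2 - 48*a + c*(30 - 20*a)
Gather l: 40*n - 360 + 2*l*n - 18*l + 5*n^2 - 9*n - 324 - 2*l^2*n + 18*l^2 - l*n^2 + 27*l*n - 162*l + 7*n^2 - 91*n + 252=l^2*(18 - 2*n) + l*(-n^2 + 29*n - 180) + 12*n^2 - 60*n - 432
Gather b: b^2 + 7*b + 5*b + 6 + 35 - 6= b^2 + 12*b + 35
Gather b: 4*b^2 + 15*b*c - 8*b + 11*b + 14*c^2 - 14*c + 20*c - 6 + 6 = 4*b^2 + b*(15*c + 3) + 14*c^2 + 6*c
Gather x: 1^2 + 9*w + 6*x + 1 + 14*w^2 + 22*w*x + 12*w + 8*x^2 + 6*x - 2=14*w^2 + 21*w + 8*x^2 + x*(22*w + 12)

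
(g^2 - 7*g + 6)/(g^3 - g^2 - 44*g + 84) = (g - 1)/(g^2 + 5*g - 14)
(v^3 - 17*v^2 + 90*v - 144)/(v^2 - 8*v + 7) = (v^3 - 17*v^2 + 90*v - 144)/(v^2 - 8*v + 7)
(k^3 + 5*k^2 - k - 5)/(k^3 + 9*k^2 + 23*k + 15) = (k - 1)/(k + 3)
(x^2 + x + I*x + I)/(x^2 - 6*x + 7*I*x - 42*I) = (x^2 + x*(1 + I) + I)/(x^2 + x*(-6 + 7*I) - 42*I)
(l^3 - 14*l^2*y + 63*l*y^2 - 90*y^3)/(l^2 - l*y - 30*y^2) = (l^2 - 8*l*y + 15*y^2)/(l + 5*y)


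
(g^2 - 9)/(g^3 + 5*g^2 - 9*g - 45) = 1/(g + 5)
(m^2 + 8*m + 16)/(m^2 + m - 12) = (m + 4)/(m - 3)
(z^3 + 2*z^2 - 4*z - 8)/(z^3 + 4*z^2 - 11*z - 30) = (z^2 - 4)/(z^2 + 2*z - 15)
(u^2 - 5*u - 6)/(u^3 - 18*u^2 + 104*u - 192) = (u + 1)/(u^2 - 12*u + 32)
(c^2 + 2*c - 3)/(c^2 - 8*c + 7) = (c + 3)/(c - 7)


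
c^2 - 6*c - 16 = (c - 8)*(c + 2)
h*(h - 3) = h^2 - 3*h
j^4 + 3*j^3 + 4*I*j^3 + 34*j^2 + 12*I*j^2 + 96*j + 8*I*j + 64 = (j + 1)*(j + 2)*(j - 4*I)*(j + 8*I)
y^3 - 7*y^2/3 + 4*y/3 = y*(y - 4/3)*(y - 1)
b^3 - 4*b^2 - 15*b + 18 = (b - 6)*(b - 1)*(b + 3)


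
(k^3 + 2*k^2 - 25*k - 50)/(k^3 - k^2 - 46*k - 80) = (k - 5)/(k - 8)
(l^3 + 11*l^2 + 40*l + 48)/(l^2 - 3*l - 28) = (l^2 + 7*l + 12)/(l - 7)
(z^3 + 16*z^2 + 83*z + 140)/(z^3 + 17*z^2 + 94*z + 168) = (z + 5)/(z + 6)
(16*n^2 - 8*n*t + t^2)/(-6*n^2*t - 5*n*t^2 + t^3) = (-16*n^2 + 8*n*t - t^2)/(t*(6*n^2 + 5*n*t - t^2))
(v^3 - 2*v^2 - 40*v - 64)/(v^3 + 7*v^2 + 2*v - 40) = (v^2 - 6*v - 16)/(v^2 + 3*v - 10)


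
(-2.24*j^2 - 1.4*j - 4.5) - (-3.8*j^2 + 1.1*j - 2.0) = 1.56*j^2 - 2.5*j - 2.5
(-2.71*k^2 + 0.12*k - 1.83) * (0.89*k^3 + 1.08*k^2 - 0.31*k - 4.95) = -2.4119*k^5 - 2.82*k^4 - 0.659*k^3 + 11.4009*k^2 - 0.0266999999999999*k + 9.0585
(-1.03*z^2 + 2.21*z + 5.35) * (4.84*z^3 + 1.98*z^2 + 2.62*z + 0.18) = -4.9852*z^5 + 8.657*z^4 + 27.5712*z^3 + 16.1978*z^2 + 14.4148*z + 0.963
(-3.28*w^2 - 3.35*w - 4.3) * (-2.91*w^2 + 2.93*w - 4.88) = 9.5448*w^4 + 0.1381*w^3 + 18.7039*w^2 + 3.749*w + 20.984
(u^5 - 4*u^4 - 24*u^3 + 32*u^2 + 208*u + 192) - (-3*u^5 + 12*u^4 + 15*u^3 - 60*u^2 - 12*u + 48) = 4*u^5 - 16*u^4 - 39*u^3 + 92*u^2 + 220*u + 144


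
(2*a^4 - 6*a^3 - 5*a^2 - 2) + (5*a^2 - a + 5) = 2*a^4 - 6*a^3 - a + 3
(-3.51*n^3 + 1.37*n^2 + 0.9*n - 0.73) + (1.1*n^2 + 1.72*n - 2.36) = -3.51*n^3 + 2.47*n^2 + 2.62*n - 3.09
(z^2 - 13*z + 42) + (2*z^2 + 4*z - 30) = 3*z^2 - 9*z + 12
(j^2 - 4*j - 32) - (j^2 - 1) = -4*j - 31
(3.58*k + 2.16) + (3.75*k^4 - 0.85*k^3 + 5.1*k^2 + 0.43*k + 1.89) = 3.75*k^4 - 0.85*k^3 + 5.1*k^2 + 4.01*k + 4.05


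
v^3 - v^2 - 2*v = v*(v - 2)*(v + 1)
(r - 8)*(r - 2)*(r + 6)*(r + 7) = r^4 + 3*r^3 - 72*r^2 - 212*r + 672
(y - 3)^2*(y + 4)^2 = y^4 + 2*y^3 - 23*y^2 - 24*y + 144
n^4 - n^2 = n^2*(n - 1)*(n + 1)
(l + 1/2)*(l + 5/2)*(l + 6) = l^3 + 9*l^2 + 77*l/4 + 15/2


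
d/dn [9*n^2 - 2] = 18*n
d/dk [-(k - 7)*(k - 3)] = 10 - 2*k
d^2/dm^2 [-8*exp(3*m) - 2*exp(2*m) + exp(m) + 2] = (-72*exp(2*m) - 8*exp(m) + 1)*exp(m)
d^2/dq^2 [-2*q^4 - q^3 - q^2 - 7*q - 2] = -24*q^2 - 6*q - 2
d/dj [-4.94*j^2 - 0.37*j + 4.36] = -9.88*j - 0.37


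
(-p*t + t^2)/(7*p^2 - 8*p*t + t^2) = -t/(7*p - t)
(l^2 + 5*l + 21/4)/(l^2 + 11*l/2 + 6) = (l + 7/2)/(l + 4)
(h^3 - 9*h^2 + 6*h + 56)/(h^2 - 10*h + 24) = (h^2 - 5*h - 14)/(h - 6)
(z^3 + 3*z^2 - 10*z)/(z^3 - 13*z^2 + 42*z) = (z^2 + 3*z - 10)/(z^2 - 13*z + 42)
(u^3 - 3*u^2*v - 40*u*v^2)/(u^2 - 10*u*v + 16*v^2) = u*(u + 5*v)/(u - 2*v)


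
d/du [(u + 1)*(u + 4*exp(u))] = u + (u + 1)*(4*exp(u) + 1) + 4*exp(u)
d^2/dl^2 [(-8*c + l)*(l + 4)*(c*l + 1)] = -16*c^2 + 6*c*l + 8*c + 2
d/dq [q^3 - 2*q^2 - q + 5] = 3*q^2 - 4*q - 1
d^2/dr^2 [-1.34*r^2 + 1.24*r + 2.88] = -2.68000000000000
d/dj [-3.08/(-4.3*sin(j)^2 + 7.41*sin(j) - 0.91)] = (22.8228 - 26.488*sin(j))*cos(j)/(4.3*sin(j)^2 - 7.41*sin(j) + 0.91)^2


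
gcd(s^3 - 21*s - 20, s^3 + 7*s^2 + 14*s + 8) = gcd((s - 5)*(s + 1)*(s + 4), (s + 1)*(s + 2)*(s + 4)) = s^2 + 5*s + 4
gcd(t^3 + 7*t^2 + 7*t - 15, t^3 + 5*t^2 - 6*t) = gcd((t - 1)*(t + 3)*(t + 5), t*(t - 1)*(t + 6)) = t - 1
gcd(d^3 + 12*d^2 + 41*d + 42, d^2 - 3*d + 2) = 1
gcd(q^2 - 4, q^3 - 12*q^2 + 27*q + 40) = 1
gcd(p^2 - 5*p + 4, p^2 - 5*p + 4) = p^2 - 5*p + 4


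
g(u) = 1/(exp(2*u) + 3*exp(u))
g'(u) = (-2*exp(2*u) - 3*exp(u))/(exp(2*u) + 3*exp(u))^2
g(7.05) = 0.00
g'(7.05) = -0.00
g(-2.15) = 2.75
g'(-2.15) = -2.86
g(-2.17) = 2.81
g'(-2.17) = -2.92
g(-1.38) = 1.22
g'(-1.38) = -1.32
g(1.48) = 0.03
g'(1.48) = -0.05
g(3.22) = 0.00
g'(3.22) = -0.00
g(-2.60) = 4.38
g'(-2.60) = -4.49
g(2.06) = 0.01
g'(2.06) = -0.02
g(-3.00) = 6.59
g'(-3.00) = -6.69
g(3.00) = 0.00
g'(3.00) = 0.00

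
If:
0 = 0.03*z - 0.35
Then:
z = 11.67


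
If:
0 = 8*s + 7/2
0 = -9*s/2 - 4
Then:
No Solution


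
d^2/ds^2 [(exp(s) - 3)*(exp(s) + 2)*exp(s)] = (9*exp(2*s) - 4*exp(s) - 6)*exp(s)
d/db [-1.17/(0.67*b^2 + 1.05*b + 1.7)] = (1.5678*b + 1.2285)/(0.67*b^2 + 1.05*b + 1.7)^2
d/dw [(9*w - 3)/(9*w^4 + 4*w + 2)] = 3*(27*w^4 + 12*w - 4*(3*w - 1)*(9*w^3 + 1) + 6)/(9*w^4 + 4*w + 2)^2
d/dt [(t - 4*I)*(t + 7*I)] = 2*t + 3*I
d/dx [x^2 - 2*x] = 2*x - 2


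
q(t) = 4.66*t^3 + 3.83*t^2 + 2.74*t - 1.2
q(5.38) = 850.06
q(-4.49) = -358.11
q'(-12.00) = 1923.94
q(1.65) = 34.68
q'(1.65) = 53.44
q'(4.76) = 355.95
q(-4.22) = -294.76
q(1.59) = 31.57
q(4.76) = 601.20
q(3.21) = 201.20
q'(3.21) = 171.38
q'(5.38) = 448.59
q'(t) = 13.98*t^2 + 7.66*t + 2.74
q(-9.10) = -3220.61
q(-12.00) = -7535.04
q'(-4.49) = 250.18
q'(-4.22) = 219.38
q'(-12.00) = 1923.94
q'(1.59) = 50.26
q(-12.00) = -7535.04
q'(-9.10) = 1090.72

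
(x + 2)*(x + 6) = x^2 + 8*x + 12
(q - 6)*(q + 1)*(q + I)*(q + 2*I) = q^4 - 5*q^3 + 3*I*q^3 - 8*q^2 - 15*I*q^2 + 10*q - 18*I*q + 12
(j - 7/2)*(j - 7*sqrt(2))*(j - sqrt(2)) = j^3 - 8*sqrt(2)*j^2 - 7*j^2/2 + 14*j + 28*sqrt(2)*j - 49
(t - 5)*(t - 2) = t^2 - 7*t + 10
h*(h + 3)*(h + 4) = h^3 + 7*h^2 + 12*h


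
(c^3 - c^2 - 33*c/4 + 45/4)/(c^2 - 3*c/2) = c + 1/2 - 15/(2*c)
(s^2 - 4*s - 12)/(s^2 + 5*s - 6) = (s^2 - 4*s - 12)/(s^2 + 5*s - 6)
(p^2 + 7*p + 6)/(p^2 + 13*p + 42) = (p + 1)/(p + 7)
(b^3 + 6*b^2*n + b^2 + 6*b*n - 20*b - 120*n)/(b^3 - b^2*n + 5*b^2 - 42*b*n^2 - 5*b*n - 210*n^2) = (b - 4)/(b - 7*n)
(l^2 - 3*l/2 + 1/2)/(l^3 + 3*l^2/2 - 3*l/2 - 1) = (2*l - 1)/(2*l^2 + 5*l + 2)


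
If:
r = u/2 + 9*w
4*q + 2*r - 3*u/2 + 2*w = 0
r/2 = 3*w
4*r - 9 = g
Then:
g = 24*w - 9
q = -23*w/4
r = 6*w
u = -6*w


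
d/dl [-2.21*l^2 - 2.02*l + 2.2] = -4.42*l - 2.02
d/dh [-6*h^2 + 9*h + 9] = 9 - 12*h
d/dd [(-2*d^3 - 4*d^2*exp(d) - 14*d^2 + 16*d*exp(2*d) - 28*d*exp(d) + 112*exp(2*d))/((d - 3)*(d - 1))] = 2*(-2*d^4*exp(d) - d^4 + 16*d^3*exp(2*d) - 6*d^3*exp(d) + 8*d^3 + 40*d^2*exp(2*d) + 72*d^2*exp(d) + 19*d^2 - 512*d*exp(2*d) - 54*d*exp(d) - 42*d + 584*exp(2*d) - 42*exp(d))/(d^4 - 8*d^3 + 22*d^2 - 24*d + 9)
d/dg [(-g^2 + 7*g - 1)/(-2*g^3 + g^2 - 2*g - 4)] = (-2*g^4 + 28*g^3 - 11*g^2 + 10*g - 30)/(4*g^6 - 4*g^5 + 9*g^4 + 12*g^3 - 4*g^2 + 16*g + 16)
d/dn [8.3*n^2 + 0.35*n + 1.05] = 16.6*n + 0.35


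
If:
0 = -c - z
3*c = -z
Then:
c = 0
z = 0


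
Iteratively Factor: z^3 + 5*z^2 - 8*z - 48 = (z + 4)*(z^2 + z - 12) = (z + 4)^2*(z - 3)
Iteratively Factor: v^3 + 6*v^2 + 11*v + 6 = (v + 3)*(v^2 + 3*v + 2) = (v + 1)*(v + 3)*(v + 2)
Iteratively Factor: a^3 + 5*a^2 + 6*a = (a + 2)*(a^2 + 3*a) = a*(a + 2)*(a + 3)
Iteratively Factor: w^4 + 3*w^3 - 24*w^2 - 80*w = (w)*(w^3 + 3*w^2 - 24*w - 80) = w*(w - 5)*(w^2 + 8*w + 16) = w*(w - 5)*(w + 4)*(w + 4)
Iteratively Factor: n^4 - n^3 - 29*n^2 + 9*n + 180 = (n + 3)*(n^3 - 4*n^2 - 17*n + 60) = (n - 3)*(n + 3)*(n^2 - n - 20) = (n - 5)*(n - 3)*(n + 3)*(n + 4)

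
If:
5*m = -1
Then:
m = -1/5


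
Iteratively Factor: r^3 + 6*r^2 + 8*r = (r)*(r^2 + 6*r + 8) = r*(r + 2)*(r + 4)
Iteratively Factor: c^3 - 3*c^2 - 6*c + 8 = (c - 1)*(c^2 - 2*c - 8) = (c - 4)*(c - 1)*(c + 2)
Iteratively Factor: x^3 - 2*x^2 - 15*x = (x + 3)*(x^2 - 5*x) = x*(x + 3)*(x - 5)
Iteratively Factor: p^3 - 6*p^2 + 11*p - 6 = (p - 2)*(p^2 - 4*p + 3) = (p - 2)*(p - 1)*(p - 3)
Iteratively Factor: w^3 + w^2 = (w + 1)*(w^2) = w*(w + 1)*(w)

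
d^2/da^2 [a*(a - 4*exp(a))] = -4*a*exp(a) - 8*exp(a) + 2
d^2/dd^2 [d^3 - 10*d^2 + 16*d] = 6*d - 20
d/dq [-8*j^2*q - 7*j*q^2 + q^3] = -8*j^2 - 14*j*q + 3*q^2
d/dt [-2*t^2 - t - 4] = -4*t - 1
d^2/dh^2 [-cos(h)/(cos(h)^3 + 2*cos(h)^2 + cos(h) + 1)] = (-2*(3*cos(h)^2 + 4*cos(h) + 1)^2*sin(h)^2*cos(h) + (cos(h)^3 + 2*cos(h)^2 + cos(h) + 1)^2*cos(h) + (cos(h)^3 + 2*cos(h)^2 + cos(h) + 1)*(-12*(1 - cos(2*h))^2 - 48*cos(2*h) - 32*cos(3*h) - 9*cos(4*h) + 25)/8)/(cos(h)^3 + 2*cos(h)^2 + cos(h) + 1)^3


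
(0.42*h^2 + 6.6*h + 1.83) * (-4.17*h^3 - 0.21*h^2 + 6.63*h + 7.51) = -1.7514*h^5 - 27.6102*h^4 - 6.2325*h^3 + 46.5279*h^2 + 61.6989*h + 13.7433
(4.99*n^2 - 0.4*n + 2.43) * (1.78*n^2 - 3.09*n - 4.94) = 8.8822*n^4 - 16.1311*n^3 - 19.0892*n^2 - 5.5327*n - 12.0042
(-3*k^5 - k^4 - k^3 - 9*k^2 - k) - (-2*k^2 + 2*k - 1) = -3*k^5 - k^4 - k^3 - 7*k^2 - 3*k + 1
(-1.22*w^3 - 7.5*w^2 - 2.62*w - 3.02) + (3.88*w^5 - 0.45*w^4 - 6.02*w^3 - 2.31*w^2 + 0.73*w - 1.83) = 3.88*w^5 - 0.45*w^4 - 7.24*w^3 - 9.81*w^2 - 1.89*w - 4.85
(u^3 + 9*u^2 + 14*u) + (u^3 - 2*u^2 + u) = 2*u^3 + 7*u^2 + 15*u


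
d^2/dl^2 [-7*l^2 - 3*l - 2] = -14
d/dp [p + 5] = 1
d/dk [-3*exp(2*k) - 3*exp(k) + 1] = (-6*exp(k) - 3)*exp(k)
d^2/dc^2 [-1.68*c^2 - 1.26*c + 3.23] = -3.36000000000000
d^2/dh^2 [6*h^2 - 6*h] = 12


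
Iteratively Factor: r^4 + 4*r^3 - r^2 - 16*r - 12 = (r + 3)*(r^3 + r^2 - 4*r - 4) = (r - 2)*(r + 3)*(r^2 + 3*r + 2) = (r - 2)*(r + 1)*(r + 3)*(r + 2)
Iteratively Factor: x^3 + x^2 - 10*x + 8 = (x - 1)*(x^2 + 2*x - 8) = (x - 1)*(x + 4)*(x - 2)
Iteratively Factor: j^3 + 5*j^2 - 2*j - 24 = (j + 3)*(j^2 + 2*j - 8) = (j + 3)*(j + 4)*(j - 2)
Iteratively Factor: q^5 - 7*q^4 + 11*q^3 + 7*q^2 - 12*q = (q - 1)*(q^4 - 6*q^3 + 5*q^2 + 12*q) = (q - 3)*(q - 1)*(q^3 - 3*q^2 - 4*q) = (q - 4)*(q - 3)*(q - 1)*(q^2 + q) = (q - 4)*(q - 3)*(q - 1)*(q + 1)*(q)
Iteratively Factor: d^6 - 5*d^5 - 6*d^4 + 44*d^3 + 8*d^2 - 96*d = (d - 2)*(d^5 - 3*d^4 - 12*d^3 + 20*d^2 + 48*d) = d*(d - 2)*(d^4 - 3*d^3 - 12*d^2 + 20*d + 48) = d*(d - 2)*(d + 2)*(d^3 - 5*d^2 - 2*d + 24) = d*(d - 4)*(d - 2)*(d + 2)*(d^2 - d - 6) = d*(d - 4)*(d - 2)*(d + 2)^2*(d - 3)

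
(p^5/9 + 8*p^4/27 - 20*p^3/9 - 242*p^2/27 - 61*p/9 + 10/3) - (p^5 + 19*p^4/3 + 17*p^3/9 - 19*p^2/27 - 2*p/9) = -8*p^5/9 - 163*p^4/27 - 37*p^3/9 - 223*p^2/27 - 59*p/9 + 10/3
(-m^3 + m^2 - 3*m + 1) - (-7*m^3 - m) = 6*m^3 + m^2 - 2*m + 1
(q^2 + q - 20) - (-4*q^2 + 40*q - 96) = 5*q^2 - 39*q + 76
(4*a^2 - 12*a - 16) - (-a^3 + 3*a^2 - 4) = a^3 + a^2 - 12*a - 12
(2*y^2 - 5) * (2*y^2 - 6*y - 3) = 4*y^4 - 12*y^3 - 16*y^2 + 30*y + 15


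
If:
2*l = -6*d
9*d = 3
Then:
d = 1/3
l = -1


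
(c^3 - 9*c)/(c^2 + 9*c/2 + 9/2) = 2*c*(c - 3)/(2*c + 3)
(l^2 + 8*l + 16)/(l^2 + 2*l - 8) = (l + 4)/(l - 2)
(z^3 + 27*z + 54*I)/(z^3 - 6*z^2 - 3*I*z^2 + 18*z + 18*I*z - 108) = (z + 3*I)/(z - 6)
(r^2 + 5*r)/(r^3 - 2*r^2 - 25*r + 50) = r/(r^2 - 7*r + 10)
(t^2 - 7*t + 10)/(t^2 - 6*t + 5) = (t - 2)/(t - 1)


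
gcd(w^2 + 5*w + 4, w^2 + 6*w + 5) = w + 1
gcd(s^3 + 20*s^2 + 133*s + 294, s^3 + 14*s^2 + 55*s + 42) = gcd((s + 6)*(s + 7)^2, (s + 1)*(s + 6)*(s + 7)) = s^2 + 13*s + 42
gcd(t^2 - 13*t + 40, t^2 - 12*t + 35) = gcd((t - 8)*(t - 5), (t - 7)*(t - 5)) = t - 5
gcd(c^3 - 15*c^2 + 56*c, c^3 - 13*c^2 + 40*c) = c^2 - 8*c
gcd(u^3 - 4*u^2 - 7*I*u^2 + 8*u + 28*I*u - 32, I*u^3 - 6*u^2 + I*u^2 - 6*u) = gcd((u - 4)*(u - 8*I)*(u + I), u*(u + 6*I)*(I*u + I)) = 1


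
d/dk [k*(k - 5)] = 2*k - 5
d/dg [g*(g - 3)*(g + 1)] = 3*g^2 - 4*g - 3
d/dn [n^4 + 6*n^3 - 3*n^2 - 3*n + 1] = 4*n^3 + 18*n^2 - 6*n - 3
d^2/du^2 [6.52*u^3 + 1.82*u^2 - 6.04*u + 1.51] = 39.12*u + 3.64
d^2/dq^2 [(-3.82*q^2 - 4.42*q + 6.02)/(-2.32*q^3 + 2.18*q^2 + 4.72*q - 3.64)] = (41.1215359999999*q^6 + 142.741248*q^5 - 271.96896*q^4 + 95.7203360000001*q^3 - 42.1656480000001*q^2 + 143.807328*q - 110.666528)/(12.487168*q^9 - 35.200896*q^8 - 43.13808*q^7 + 191.646808*q^6 - 22.694304*q^5 - 332.961264*q^4 + 211.788032*q^3 + 156.627744*q^2 - 187.614336*q + 48.228544)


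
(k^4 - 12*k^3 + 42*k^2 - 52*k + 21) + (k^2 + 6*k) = k^4 - 12*k^3 + 43*k^2 - 46*k + 21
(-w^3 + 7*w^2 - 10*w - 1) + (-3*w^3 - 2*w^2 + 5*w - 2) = -4*w^3 + 5*w^2 - 5*w - 3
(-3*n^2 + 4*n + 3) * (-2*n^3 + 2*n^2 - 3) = 6*n^5 - 14*n^4 + 2*n^3 + 15*n^2 - 12*n - 9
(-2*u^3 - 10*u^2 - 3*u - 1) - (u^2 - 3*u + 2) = -2*u^3 - 11*u^2 - 3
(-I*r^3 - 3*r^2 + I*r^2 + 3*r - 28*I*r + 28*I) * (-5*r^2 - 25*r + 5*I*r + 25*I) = 5*I*r^5 + 20*r^4 + 20*I*r^4 + 80*r^3 + 100*I*r^3 + 40*r^2 + 500*I*r^2 + 560*r - 625*I*r - 700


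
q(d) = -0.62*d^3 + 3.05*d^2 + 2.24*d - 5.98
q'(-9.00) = -203.32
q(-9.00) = 672.89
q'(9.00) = -93.52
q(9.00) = -190.75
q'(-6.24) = -108.25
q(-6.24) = 249.44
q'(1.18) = 6.85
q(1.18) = -0.11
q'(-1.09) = -6.62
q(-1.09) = -3.99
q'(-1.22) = -7.97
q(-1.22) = -3.05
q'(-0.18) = 1.08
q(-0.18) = -6.28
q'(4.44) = -7.34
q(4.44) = 9.82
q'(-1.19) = -7.65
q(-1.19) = -3.28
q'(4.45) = -7.45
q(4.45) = 9.75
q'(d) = -1.86*d^2 + 6.1*d + 2.24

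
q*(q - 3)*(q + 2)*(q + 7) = q^4 + 6*q^3 - 13*q^2 - 42*q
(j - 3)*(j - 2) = j^2 - 5*j + 6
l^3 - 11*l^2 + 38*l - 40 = (l - 5)*(l - 4)*(l - 2)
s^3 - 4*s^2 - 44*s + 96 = (s - 8)*(s - 2)*(s + 6)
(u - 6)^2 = u^2 - 12*u + 36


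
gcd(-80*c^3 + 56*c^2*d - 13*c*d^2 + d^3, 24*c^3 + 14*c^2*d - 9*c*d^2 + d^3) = 4*c - d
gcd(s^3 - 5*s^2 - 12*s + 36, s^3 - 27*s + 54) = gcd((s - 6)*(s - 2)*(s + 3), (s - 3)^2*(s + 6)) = 1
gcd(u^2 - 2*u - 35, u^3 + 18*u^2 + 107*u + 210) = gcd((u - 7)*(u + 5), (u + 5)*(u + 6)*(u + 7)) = u + 5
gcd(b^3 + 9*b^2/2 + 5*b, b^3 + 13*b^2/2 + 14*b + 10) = b^2 + 9*b/2 + 5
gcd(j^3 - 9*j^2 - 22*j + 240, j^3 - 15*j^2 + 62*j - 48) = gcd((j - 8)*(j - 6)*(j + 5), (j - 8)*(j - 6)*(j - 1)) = j^2 - 14*j + 48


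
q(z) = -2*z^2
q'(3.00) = -12.00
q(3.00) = -18.00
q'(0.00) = 0.00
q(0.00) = 0.00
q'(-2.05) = 8.20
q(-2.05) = -8.40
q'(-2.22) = 8.88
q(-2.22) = -9.86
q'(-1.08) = 4.32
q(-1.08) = -2.33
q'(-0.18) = 0.72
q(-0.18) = -0.06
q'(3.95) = -15.80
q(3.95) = -31.20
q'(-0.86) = 3.44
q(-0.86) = -1.48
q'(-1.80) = 7.20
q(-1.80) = -6.48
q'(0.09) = -0.36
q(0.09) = -0.02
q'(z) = -4*z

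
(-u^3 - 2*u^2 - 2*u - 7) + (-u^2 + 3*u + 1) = -u^3 - 3*u^2 + u - 6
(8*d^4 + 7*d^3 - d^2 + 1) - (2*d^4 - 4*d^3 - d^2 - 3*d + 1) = 6*d^4 + 11*d^3 + 3*d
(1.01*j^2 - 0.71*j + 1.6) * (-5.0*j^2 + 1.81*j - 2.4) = -5.05*j^4 + 5.3781*j^3 - 11.7091*j^2 + 4.6*j - 3.84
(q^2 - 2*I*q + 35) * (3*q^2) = 3*q^4 - 6*I*q^3 + 105*q^2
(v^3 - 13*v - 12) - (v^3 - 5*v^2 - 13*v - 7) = 5*v^2 - 5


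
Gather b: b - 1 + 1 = b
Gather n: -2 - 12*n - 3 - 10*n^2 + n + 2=-10*n^2 - 11*n - 3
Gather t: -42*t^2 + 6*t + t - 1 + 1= -42*t^2 + 7*t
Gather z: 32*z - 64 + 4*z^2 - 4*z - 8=4*z^2 + 28*z - 72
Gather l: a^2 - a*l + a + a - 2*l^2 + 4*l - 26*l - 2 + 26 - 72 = a^2 + 2*a - 2*l^2 + l*(-a - 22) - 48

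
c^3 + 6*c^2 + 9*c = c*(c + 3)^2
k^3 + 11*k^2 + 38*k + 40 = (k + 2)*(k + 4)*(k + 5)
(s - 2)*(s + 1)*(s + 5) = s^3 + 4*s^2 - 7*s - 10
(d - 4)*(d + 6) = d^2 + 2*d - 24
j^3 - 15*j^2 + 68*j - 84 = (j - 7)*(j - 6)*(j - 2)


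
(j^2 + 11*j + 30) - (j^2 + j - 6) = 10*j + 36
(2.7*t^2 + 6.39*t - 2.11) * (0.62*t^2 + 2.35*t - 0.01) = 1.674*t^4 + 10.3068*t^3 + 13.6813*t^2 - 5.0224*t + 0.0211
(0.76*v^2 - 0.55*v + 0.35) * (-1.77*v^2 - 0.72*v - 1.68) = -1.3452*v^4 + 0.4263*v^3 - 1.5003*v^2 + 0.672*v - 0.588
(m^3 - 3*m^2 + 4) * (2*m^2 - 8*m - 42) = 2*m^5 - 14*m^4 - 18*m^3 + 134*m^2 - 32*m - 168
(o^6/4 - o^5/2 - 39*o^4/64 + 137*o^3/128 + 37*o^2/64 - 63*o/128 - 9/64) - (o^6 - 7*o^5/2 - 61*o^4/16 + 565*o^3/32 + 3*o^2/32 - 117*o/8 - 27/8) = -3*o^6/4 + 3*o^5 + 205*o^4/64 - 2123*o^3/128 + 31*o^2/64 + 1809*o/128 + 207/64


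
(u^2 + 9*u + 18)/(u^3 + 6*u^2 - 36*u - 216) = (u + 3)/(u^2 - 36)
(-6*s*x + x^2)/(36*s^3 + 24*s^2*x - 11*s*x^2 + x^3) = x/(-6*s^2 - 5*s*x + x^2)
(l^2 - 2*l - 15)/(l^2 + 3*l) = (l - 5)/l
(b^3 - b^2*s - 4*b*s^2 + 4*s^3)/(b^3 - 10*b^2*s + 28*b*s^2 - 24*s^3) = (b^2 + b*s - 2*s^2)/(b^2 - 8*b*s + 12*s^2)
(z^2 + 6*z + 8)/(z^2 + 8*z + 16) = (z + 2)/(z + 4)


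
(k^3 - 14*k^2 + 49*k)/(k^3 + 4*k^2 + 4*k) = (k^2 - 14*k + 49)/(k^2 + 4*k + 4)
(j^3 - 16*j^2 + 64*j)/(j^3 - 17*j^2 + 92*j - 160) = j*(j - 8)/(j^2 - 9*j + 20)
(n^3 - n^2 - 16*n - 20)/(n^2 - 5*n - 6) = (-n^3 + n^2 + 16*n + 20)/(-n^2 + 5*n + 6)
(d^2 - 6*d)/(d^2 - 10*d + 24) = d/(d - 4)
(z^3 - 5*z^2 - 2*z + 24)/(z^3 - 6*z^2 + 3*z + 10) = (z^3 - 5*z^2 - 2*z + 24)/(z^3 - 6*z^2 + 3*z + 10)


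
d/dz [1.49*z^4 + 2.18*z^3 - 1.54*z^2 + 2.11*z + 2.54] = 5.96*z^3 + 6.54*z^2 - 3.08*z + 2.11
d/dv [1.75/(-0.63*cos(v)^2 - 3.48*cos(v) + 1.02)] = -(2.205*cos(v) + 6.09)*sin(v)/(0.63*cos(v)^2 + 3.48*cos(v) - 1.02)^2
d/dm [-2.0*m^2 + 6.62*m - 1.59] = 6.62 - 4.0*m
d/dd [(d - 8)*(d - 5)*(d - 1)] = 3*d^2 - 28*d + 53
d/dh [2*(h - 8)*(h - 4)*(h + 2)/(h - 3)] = 2*(2*h^3 - 19*h^2 + 60*h - 88)/(h^2 - 6*h + 9)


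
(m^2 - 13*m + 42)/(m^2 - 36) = (m - 7)/(m + 6)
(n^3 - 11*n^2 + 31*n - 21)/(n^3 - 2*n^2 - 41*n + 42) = (n - 3)/(n + 6)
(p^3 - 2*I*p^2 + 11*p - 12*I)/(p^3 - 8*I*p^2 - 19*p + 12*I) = (p + 3*I)/(p - 3*I)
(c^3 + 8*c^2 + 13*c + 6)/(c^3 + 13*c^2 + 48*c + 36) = (c + 1)/(c + 6)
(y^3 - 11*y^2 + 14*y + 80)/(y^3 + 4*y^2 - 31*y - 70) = (y - 8)/(y + 7)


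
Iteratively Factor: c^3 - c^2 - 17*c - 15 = (c - 5)*(c^2 + 4*c + 3) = (c - 5)*(c + 1)*(c + 3)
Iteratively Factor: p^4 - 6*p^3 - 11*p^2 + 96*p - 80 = (p - 1)*(p^3 - 5*p^2 - 16*p + 80) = (p - 1)*(p + 4)*(p^2 - 9*p + 20) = (p - 4)*(p - 1)*(p + 4)*(p - 5)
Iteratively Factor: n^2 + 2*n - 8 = (n - 2)*(n + 4)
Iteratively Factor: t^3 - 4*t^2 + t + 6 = (t + 1)*(t^2 - 5*t + 6) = (t - 3)*(t + 1)*(t - 2)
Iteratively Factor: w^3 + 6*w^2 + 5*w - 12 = (w + 4)*(w^2 + 2*w - 3) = (w + 3)*(w + 4)*(w - 1)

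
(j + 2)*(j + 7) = j^2 + 9*j + 14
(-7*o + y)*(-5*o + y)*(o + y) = 35*o^3 + 23*o^2*y - 11*o*y^2 + y^3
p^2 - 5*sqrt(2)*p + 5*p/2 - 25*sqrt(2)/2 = (p + 5/2)*(p - 5*sqrt(2))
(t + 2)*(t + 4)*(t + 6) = t^3 + 12*t^2 + 44*t + 48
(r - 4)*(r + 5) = r^2 + r - 20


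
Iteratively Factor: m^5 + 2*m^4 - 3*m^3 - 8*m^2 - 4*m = (m - 2)*(m^4 + 4*m^3 + 5*m^2 + 2*m) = (m - 2)*(m + 1)*(m^3 + 3*m^2 + 2*m) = (m - 2)*(m + 1)^2*(m^2 + 2*m) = (m - 2)*(m + 1)^2*(m + 2)*(m)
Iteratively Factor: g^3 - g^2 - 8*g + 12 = (g - 2)*(g^2 + g - 6) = (g - 2)^2*(g + 3)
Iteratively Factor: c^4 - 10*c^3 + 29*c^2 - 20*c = (c - 5)*(c^3 - 5*c^2 + 4*c) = (c - 5)*(c - 4)*(c^2 - c) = (c - 5)*(c - 4)*(c - 1)*(c)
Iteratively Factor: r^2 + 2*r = (r)*(r + 2)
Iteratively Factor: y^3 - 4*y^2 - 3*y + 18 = (y - 3)*(y^2 - y - 6) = (y - 3)*(y + 2)*(y - 3)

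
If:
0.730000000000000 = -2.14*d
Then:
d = -0.34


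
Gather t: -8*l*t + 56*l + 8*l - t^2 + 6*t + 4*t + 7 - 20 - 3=64*l - t^2 + t*(10 - 8*l) - 16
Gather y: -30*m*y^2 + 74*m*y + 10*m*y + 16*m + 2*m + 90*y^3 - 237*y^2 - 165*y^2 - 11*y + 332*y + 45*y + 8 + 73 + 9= 18*m + 90*y^3 + y^2*(-30*m - 402) + y*(84*m + 366) + 90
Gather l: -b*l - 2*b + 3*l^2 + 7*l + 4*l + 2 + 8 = -2*b + 3*l^2 + l*(11 - b) + 10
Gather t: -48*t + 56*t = 8*t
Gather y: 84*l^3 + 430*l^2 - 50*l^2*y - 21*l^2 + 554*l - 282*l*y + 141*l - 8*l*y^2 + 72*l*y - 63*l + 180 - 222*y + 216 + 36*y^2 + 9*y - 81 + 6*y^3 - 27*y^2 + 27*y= 84*l^3 + 409*l^2 + 632*l + 6*y^3 + y^2*(9 - 8*l) + y*(-50*l^2 - 210*l - 186) + 315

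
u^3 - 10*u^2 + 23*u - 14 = (u - 7)*(u - 2)*(u - 1)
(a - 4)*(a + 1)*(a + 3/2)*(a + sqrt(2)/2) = a^4 - 3*a^3/2 + sqrt(2)*a^3/2 - 17*a^2/2 - 3*sqrt(2)*a^2/4 - 17*sqrt(2)*a/4 - 6*a - 3*sqrt(2)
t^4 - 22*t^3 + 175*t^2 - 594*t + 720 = (t - 8)*(t - 6)*(t - 5)*(t - 3)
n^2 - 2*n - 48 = (n - 8)*(n + 6)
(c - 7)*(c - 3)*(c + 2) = c^3 - 8*c^2 + c + 42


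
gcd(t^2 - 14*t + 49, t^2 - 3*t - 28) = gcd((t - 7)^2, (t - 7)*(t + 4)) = t - 7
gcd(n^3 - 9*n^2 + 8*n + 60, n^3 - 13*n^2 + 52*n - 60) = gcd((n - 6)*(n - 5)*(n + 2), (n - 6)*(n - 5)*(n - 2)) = n^2 - 11*n + 30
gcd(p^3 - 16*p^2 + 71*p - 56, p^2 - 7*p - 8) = p - 8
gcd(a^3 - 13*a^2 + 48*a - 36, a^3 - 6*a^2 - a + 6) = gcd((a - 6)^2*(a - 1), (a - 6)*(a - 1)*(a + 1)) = a^2 - 7*a + 6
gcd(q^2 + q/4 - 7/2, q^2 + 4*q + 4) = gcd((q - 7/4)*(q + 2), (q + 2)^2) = q + 2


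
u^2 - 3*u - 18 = (u - 6)*(u + 3)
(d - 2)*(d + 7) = d^2 + 5*d - 14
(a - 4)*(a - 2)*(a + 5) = a^3 - a^2 - 22*a + 40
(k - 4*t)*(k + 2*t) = k^2 - 2*k*t - 8*t^2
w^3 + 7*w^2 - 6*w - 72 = (w - 3)*(w + 4)*(w + 6)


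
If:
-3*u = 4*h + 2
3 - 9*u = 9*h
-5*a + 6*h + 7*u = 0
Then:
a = 16/15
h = -3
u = 10/3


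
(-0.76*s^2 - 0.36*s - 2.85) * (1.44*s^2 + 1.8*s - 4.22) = -1.0944*s^4 - 1.8864*s^3 - 1.5448*s^2 - 3.6108*s + 12.027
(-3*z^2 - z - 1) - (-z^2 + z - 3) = -2*z^2 - 2*z + 2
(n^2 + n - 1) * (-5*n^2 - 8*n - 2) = -5*n^4 - 13*n^3 - 5*n^2 + 6*n + 2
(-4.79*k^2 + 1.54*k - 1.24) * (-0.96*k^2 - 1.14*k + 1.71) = 4.5984*k^4 + 3.9822*k^3 - 8.7561*k^2 + 4.047*k - 2.1204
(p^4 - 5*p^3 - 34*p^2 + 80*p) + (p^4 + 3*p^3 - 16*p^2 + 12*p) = 2*p^4 - 2*p^3 - 50*p^2 + 92*p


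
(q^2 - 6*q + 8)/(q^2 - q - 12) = (q - 2)/(q + 3)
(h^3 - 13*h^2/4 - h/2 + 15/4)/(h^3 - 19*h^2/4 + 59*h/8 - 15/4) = 2*(h^2 - 2*h - 3)/(2*h^2 - 7*h + 6)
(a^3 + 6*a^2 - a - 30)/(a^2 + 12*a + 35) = (a^2 + a - 6)/(a + 7)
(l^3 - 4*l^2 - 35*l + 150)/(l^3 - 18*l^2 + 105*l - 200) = (l + 6)/(l - 8)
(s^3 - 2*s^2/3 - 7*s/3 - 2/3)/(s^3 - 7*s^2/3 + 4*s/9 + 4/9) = 3*(s + 1)/(3*s - 2)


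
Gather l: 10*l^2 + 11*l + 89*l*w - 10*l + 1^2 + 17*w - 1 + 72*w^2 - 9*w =10*l^2 + l*(89*w + 1) + 72*w^2 + 8*w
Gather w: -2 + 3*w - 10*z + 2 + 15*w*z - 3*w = 15*w*z - 10*z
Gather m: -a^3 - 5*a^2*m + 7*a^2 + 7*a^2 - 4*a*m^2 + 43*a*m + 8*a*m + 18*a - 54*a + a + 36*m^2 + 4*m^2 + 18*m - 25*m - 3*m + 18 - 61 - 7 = -a^3 + 14*a^2 - 35*a + m^2*(40 - 4*a) + m*(-5*a^2 + 51*a - 10) - 50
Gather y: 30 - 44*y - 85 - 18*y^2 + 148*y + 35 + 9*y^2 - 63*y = -9*y^2 + 41*y - 20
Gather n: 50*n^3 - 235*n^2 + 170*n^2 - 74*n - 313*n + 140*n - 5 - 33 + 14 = 50*n^3 - 65*n^2 - 247*n - 24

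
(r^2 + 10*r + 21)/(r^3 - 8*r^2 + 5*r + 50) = (r^2 + 10*r + 21)/(r^3 - 8*r^2 + 5*r + 50)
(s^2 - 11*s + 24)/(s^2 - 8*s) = (s - 3)/s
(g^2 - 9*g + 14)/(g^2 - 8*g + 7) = (g - 2)/(g - 1)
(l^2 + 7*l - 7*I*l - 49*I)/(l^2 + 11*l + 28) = (l - 7*I)/(l + 4)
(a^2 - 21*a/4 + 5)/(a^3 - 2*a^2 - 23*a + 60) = (a - 5/4)/(a^2 + 2*a - 15)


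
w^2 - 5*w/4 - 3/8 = (w - 3/2)*(w + 1/4)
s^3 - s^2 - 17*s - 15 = (s - 5)*(s + 1)*(s + 3)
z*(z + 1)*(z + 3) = z^3 + 4*z^2 + 3*z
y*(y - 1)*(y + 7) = y^3 + 6*y^2 - 7*y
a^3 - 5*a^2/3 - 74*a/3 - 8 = (a - 6)*(a + 1/3)*(a + 4)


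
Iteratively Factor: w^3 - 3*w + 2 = (w - 1)*(w^2 + w - 2) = (w - 1)*(w + 2)*(w - 1)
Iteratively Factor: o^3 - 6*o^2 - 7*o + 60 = (o + 3)*(o^2 - 9*o + 20) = (o - 5)*(o + 3)*(o - 4)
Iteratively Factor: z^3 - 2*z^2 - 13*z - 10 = (z + 2)*(z^2 - 4*z - 5) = (z + 1)*(z + 2)*(z - 5)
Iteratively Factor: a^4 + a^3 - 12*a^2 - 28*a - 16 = (a + 1)*(a^3 - 12*a - 16) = (a - 4)*(a + 1)*(a^2 + 4*a + 4) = (a - 4)*(a + 1)*(a + 2)*(a + 2)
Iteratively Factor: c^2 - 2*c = (c - 2)*(c)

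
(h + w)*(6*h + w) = 6*h^2 + 7*h*w + w^2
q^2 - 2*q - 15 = (q - 5)*(q + 3)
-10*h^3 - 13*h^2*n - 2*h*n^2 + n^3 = (-5*h + n)*(h + n)*(2*h + n)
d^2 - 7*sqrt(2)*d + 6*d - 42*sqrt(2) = (d + 6)*(d - 7*sqrt(2))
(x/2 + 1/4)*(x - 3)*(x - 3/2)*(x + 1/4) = x^4/2 - 15*x^3/8 + 5*x^2/8 + 45*x/32 + 9/32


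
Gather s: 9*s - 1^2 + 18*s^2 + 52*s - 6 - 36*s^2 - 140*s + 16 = -18*s^2 - 79*s + 9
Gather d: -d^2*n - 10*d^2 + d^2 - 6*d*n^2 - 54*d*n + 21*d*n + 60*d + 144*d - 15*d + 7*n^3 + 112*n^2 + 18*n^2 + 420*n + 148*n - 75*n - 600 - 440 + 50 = d^2*(-n - 9) + d*(-6*n^2 - 33*n + 189) + 7*n^3 + 130*n^2 + 493*n - 990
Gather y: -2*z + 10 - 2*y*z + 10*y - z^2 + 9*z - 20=y*(10 - 2*z) - z^2 + 7*z - 10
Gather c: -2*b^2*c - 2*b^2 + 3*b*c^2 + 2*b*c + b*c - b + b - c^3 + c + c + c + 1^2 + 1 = -2*b^2 + 3*b*c^2 - c^3 + c*(-2*b^2 + 3*b + 3) + 2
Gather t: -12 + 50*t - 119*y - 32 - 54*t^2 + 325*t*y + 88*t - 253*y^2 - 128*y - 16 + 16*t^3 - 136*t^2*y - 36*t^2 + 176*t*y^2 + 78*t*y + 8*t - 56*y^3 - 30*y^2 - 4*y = 16*t^3 + t^2*(-136*y - 90) + t*(176*y^2 + 403*y + 146) - 56*y^3 - 283*y^2 - 251*y - 60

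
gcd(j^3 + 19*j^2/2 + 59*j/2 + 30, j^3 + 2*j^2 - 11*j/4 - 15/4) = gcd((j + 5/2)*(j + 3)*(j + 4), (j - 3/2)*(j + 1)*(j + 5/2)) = j + 5/2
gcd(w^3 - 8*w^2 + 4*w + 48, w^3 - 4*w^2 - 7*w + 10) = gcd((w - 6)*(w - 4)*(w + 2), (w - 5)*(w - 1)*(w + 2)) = w + 2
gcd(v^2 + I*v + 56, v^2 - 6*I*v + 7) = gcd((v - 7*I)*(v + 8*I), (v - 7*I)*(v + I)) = v - 7*I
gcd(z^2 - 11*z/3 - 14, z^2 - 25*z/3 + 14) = z - 6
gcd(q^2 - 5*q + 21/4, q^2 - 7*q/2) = q - 7/2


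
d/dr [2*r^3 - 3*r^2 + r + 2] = 6*r^2 - 6*r + 1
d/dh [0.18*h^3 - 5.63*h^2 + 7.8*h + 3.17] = 0.54*h^2 - 11.26*h + 7.8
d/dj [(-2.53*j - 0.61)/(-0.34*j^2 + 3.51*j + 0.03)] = (-0.8602*j^2 - 0.4148*j + 2.0652)/(0.1156*j^4 - 2.3868*j^3 + 12.2997*j^2 + 0.2106*j + 0.0009)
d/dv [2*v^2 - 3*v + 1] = 4*v - 3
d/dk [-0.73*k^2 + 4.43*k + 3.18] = 4.43 - 1.46*k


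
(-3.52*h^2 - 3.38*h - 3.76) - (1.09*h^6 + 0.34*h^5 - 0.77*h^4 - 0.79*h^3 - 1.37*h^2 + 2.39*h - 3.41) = -1.09*h^6 - 0.34*h^5 + 0.77*h^4 + 0.79*h^3 - 2.15*h^2 - 5.77*h - 0.35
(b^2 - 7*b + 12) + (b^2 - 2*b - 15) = 2*b^2 - 9*b - 3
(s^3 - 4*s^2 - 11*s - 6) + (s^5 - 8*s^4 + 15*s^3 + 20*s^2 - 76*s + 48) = s^5 - 8*s^4 + 16*s^3 + 16*s^2 - 87*s + 42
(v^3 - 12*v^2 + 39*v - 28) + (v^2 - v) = v^3 - 11*v^2 + 38*v - 28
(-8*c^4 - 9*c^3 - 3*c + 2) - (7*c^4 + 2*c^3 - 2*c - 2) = -15*c^4 - 11*c^3 - c + 4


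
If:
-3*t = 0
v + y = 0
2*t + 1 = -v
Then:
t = 0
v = -1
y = 1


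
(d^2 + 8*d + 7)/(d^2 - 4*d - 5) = (d + 7)/(d - 5)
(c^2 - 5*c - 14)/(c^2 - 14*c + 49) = (c + 2)/(c - 7)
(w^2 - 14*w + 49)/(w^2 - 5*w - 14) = (w - 7)/(w + 2)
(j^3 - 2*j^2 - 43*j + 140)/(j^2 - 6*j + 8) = (j^2 + 2*j - 35)/(j - 2)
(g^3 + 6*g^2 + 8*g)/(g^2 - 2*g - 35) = g*(g^2 + 6*g + 8)/(g^2 - 2*g - 35)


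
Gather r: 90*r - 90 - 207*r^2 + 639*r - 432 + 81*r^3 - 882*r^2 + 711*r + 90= 81*r^3 - 1089*r^2 + 1440*r - 432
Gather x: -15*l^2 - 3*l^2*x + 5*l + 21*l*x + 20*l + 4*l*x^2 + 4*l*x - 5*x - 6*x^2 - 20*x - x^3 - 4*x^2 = -15*l^2 + 25*l - x^3 + x^2*(4*l - 10) + x*(-3*l^2 + 25*l - 25)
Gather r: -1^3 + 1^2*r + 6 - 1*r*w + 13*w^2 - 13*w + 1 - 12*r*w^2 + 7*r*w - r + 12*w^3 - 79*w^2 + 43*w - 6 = r*(-12*w^2 + 6*w) + 12*w^3 - 66*w^2 + 30*w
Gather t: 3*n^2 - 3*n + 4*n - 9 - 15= 3*n^2 + n - 24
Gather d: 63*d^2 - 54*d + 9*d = 63*d^2 - 45*d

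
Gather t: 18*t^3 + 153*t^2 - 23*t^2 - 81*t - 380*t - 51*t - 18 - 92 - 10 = 18*t^3 + 130*t^2 - 512*t - 120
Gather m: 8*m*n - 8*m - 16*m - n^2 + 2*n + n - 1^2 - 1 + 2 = m*(8*n - 24) - n^2 + 3*n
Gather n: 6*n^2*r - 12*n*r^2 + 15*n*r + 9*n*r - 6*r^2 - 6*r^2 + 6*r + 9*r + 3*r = 6*n^2*r + n*(-12*r^2 + 24*r) - 12*r^2 + 18*r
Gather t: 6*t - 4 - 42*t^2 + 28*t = -42*t^2 + 34*t - 4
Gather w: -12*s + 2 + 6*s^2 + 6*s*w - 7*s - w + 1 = 6*s^2 - 19*s + w*(6*s - 1) + 3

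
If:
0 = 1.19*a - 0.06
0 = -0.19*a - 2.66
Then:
No Solution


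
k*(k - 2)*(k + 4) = k^3 + 2*k^2 - 8*k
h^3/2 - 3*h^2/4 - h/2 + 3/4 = (h/2 + 1/2)*(h - 3/2)*(h - 1)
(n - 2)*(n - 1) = n^2 - 3*n + 2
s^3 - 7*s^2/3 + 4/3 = (s - 2)*(s - 1)*(s + 2/3)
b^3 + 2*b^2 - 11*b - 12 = (b - 3)*(b + 1)*(b + 4)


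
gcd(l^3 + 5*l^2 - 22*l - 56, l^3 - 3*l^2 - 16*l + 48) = l - 4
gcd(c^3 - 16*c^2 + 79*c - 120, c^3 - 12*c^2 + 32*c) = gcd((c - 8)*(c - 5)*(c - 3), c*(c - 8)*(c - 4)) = c - 8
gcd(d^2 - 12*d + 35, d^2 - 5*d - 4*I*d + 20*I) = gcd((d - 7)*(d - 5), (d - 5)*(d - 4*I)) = d - 5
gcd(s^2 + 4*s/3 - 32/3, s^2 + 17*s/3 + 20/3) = s + 4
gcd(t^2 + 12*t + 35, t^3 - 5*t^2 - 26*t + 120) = t + 5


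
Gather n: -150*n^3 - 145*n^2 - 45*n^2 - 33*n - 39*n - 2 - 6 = -150*n^3 - 190*n^2 - 72*n - 8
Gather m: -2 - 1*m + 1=-m - 1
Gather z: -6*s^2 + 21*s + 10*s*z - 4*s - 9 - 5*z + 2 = -6*s^2 + 17*s + z*(10*s - 5) - 7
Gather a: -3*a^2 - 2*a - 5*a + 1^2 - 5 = -3*a^2 - 7*a - 4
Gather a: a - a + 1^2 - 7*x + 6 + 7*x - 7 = 0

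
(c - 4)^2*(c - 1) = c^3 - 9*c^2 + 24*c - 16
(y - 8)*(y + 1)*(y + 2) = y^3 - 5*y^2 - 22*y - 16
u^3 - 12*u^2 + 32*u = u*(u - 8)*(u - 4)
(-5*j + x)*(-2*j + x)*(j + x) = 10*j^3 + 3*j^2*x - 6*j*x^2 + x^3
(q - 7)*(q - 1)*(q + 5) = q^3 - 3*q^2 - 33*q + 35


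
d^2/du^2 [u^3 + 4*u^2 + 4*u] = 6*u + 8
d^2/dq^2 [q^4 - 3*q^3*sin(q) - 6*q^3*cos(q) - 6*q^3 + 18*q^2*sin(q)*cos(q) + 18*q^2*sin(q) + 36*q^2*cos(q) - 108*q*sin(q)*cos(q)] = 3*q^3*sin(q) + 6*q^3*cos(q) + 18*q^2*sin(q) - 36*q^2*sin(2*q) - 54*q^2*cos(q) + 12*q^2 - 162*q*sin(q) + 216*q*sin(2*q) + 36*q*cos(q) + 72*q*cos(2*q) - 36*q + 36*sin(q) + 18*sin(2*q) + 72*cos(q) - 216*cos(2*q)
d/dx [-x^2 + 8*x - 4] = 8 - 2*x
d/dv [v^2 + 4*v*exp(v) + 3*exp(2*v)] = 4*v*exp(v) + 2*v + 6*exp(2*v) + 4*exp(v)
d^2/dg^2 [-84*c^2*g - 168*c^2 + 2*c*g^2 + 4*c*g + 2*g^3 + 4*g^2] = 4*c + 12*g + 8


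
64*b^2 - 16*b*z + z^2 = (-8*b + z)^2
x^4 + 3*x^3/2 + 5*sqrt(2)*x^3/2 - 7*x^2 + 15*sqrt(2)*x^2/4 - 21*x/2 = x*(x + 3/2)*(x - sqrt(2))*(x + 7*sqrt(2)/2)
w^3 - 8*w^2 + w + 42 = (w - 7)*(w - 3)*(w + 2)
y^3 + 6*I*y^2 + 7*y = y*(y - I)*(y + 7*I)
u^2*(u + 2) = u^3 + 2*u^2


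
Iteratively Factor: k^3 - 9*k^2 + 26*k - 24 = (k - 4)*(k^2 - 5*k + 6) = (k - 4)*(k - 2)*(k - 3)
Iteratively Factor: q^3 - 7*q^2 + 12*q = (q)*(q^2 - 7*q + 12) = q*(q - 4)*(q - 3)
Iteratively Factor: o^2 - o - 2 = (o + 1)*(o - 2)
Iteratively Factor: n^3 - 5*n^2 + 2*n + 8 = (n - 4)*(n^2 - n - 2) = (n - 4)*(n + 1)*(n - 2)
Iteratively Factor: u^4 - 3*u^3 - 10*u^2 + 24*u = (u - 2)*(u^3 - u^2 - 12*u) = u*(u - 2)*(u^2 - u - 12) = u*(u - 2)*(u + 3)*(u - 4)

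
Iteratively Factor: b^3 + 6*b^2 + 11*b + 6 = (b + 2)*(b^2 + 4*b + 3) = (b + 1)*(b + 2)*(b + 3)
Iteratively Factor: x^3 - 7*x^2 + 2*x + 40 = (x - 5)*(x^2 - 2*x - 8) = (x - 5)*(x - 4)*(x + 2)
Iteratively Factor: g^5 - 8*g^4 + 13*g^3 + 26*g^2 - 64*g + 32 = (g - 1)*(g^4 - 7*g^3 + 6*g^2 + 32*g - 32) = (g - 4)*(g - 1)*(g^3 - 3*g^2 - 6*g + 8) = (g - 4)*(g - 1)^2*(g^2 - 2*g - 8) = (g - 4)*(g - 1)^2*(g + 2)*(g - 4)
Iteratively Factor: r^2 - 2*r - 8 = (r + 2)*(r - 4)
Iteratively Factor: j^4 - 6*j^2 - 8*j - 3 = (j - 3)*(j^3 + 3*j^2 + 3*j + 1) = (j - 3)*(j + 1)*(j^2 + 2*j + 1) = (j - 3)*(j + 1)^2*(j + 1)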